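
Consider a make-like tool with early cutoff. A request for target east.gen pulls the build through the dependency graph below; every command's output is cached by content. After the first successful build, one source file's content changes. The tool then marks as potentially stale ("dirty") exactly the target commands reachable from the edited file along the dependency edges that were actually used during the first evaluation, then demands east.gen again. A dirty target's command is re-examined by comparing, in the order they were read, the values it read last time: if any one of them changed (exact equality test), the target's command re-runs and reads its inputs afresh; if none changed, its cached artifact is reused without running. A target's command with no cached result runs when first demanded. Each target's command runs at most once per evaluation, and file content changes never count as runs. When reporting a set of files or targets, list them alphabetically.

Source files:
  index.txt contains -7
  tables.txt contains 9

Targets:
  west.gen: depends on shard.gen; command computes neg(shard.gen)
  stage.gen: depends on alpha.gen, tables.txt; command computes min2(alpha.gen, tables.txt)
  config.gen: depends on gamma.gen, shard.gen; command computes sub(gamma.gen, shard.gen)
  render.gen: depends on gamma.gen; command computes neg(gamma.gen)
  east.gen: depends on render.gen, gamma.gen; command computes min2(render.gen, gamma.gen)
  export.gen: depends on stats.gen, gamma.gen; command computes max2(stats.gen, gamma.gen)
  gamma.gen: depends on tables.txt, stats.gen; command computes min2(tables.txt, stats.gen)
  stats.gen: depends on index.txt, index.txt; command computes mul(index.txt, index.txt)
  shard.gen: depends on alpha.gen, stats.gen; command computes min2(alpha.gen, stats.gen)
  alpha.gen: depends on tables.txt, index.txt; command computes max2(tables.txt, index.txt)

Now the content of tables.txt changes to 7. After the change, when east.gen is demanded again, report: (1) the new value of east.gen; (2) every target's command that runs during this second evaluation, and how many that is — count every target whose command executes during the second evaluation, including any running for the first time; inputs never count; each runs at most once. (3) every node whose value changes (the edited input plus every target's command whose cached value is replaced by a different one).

First demand of the output computes:
  stats.gen = mul(-7, -7) = 49
  gamma.gen = min2(9, 49) = 9
  render.gen = neg(9) = -9
  east.gen = min2(-9, 9) = -9

After the edit, cleaning proceeds:
  gamma.gen: a read changed (tables.txt 9->7) — executes, giving 7.
  render.gen: a read changed (gamma.gen 9->7) — executes, giving -7.
  east.gen: a read changed (render.gen -9->-7; gamma.gen 9->7) — executes, giving -7.

Demanding east.gen again yields -7.
3 target commands run: east.gen, gamma.gen, render.gen.
The nodes whose values change: east.gen, gamma.gen, render.gen, tables.txt.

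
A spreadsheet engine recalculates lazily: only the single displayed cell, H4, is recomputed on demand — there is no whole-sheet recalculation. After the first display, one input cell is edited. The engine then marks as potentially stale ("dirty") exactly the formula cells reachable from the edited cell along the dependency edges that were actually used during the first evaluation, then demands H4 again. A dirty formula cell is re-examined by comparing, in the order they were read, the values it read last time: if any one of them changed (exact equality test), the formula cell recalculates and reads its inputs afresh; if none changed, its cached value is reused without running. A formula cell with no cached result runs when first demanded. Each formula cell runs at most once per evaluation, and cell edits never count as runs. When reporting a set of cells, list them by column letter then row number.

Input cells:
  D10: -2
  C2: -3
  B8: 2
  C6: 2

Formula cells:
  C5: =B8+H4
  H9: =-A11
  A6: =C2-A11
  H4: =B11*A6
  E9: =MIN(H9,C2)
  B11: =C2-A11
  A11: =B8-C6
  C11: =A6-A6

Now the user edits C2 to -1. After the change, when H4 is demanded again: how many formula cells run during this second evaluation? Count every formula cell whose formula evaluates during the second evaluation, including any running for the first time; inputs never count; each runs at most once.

First evaluation (everything demanded from the output):
  A11 = 2 - 2 = 0
  A6 = -3 - 0 = -3
  B11 = -3 - 0 = -3
  H4 = -3 * -3 = 9

Propagation after the edit:
  A6: runs — C2 -3->-1; result -1.
  B11: runs — C2 -3->-1; result -1.
  H4: runs — B11 -3->-1; A6 -3->-1; result 1.

Formula cells that run: A6, B11, H4 — 3 in total.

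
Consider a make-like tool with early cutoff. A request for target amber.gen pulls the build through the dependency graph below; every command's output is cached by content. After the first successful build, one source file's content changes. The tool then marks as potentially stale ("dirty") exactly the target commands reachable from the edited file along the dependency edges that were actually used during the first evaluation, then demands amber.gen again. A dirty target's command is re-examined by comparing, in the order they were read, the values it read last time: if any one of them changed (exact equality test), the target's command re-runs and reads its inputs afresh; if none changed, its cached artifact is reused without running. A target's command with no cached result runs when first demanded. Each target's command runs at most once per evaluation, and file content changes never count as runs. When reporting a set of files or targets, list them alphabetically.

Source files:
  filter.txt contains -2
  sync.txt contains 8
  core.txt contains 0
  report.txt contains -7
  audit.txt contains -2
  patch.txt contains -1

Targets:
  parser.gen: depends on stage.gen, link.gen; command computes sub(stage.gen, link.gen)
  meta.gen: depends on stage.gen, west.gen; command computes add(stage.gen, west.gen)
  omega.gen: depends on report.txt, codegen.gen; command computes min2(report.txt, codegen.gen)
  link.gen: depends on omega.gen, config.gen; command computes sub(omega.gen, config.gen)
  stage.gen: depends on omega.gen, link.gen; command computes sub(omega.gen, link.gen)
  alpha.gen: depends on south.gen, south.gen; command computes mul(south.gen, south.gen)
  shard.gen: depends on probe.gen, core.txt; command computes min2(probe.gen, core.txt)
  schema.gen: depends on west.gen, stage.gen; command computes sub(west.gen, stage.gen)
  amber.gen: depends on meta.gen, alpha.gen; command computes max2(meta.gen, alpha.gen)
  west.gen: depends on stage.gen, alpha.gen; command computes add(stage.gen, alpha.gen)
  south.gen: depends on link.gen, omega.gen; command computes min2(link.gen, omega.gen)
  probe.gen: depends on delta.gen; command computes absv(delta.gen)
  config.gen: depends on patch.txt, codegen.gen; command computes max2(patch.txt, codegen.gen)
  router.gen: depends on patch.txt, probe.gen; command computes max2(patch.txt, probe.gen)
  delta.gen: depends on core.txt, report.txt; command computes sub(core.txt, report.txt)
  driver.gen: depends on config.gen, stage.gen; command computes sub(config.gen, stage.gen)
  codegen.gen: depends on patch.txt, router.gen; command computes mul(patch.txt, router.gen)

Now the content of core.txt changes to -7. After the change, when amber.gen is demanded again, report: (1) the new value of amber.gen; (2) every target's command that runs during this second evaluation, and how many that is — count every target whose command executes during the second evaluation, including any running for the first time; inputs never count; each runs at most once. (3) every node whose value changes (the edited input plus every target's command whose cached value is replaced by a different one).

First demand of the output computes:
  delta.gen = sub(0, -7) = 7
  probe.gen = absv(7) = 7
  router.gen = max2(-1, 7) = 7
  codegen.gen = mul(-1, 7) = -7
  config.gen = max2(-1, -7) = -1
  omega.gen = min2(-7, -7) = -7
  link.gen = sub(-7, -1) = -6
  south.gen = min2(-6, -7) = -7
  alpha.gen = mul(-7, -7) = 49
  stage.gen = sub(-7, -6) = -1
  west.gen = add(-1, 49) = 48
  meta.gen = add(-1, 48) = 47
  amber.gen = max2(47, 49) = 49

After the edit, cleaning proceeds:
  delta.gen: a read changed (core.txt 0->-7) — executes, giving 0.
  probe.gen: a read changed (delta.gen 7->0) — executes, giving 0.
  router.gen: a read changed (probe.gen 7->0) — executes, giving 0.
  codegen.gen: a read changed (router.gen 7->0) — executes, giving 0.
  config.gen: a read changed (codegen.gen -7->0) — executes, giving 0.
  omega.gen: a read changed (codegen.gen -7->0) — executes, giving -7 — identical to its old value.
  link.gen: a read changed (config.gen -1->0) — executes, giving -7.
  south.gen: a read changed (link.gen -6->-7) — executes, giving -7 — identical to its old value.
  alpha.gen: dirty, but its reads are unchanged (south.gen unchanged, south.gen unchanged); cached 49 stands.
  stage.gen: a read changed (link.gen -6->-7) — executes, giving 0.
  west.gen: a read changed (stage.gen -1->0) — executes, giving 49.
  meta.gen: a read changed (stage.gen -1->0; west.gen 48->49) — executes, giving 49.
  amber.gen: a read changed (meta.gen 47->49) — executes, giving 49 — identical to its old value.

Note where the cutoff bites: alpha.gen is checked, finds nothing changed, and keeps its cache.

Demanding amber.gen again yields 49.
12 target commands run: amber.gen, codegen.gen, config.gen, delta.gen, link.gen, meta.gen, omega.gen, probe.gen, router.gen, south.gen, stage.gen, west.gen.
The nodes whose values change: codegen.gen, config.gen, core.txt, delta.gen, link.gen, meta.gen, probe.gen, router.gen, stage.gen, west.gen.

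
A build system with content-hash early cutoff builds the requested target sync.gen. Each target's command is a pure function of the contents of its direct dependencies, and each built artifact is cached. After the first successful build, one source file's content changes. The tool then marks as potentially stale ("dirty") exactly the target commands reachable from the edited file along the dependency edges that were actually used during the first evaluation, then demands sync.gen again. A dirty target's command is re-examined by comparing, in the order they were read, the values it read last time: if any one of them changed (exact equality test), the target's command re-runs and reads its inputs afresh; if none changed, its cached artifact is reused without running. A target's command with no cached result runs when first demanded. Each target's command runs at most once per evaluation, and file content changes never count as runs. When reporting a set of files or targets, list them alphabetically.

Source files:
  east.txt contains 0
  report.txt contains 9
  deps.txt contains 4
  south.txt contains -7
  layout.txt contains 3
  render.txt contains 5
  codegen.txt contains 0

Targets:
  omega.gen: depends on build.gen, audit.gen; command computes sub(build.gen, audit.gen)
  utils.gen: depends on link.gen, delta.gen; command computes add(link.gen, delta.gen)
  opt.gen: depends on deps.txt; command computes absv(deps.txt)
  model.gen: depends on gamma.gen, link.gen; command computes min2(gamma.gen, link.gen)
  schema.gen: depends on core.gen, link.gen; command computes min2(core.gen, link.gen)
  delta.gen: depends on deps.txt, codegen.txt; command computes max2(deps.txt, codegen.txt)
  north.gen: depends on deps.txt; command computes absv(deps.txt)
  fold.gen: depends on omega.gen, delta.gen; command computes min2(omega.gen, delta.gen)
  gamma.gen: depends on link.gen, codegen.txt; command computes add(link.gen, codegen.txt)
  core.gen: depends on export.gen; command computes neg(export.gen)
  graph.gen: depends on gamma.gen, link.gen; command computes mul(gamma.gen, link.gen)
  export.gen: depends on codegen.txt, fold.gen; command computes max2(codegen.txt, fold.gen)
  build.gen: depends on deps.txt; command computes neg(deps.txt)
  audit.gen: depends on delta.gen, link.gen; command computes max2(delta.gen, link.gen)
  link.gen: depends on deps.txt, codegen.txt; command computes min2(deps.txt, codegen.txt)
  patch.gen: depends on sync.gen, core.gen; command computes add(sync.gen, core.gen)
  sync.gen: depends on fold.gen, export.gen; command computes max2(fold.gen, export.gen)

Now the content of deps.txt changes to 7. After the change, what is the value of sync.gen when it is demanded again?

First evaluation (everything demanded from the output):
  build.gen = neg(4) = -4
  delta.gen = max2(4, 0) = 4
  link.gen = min2(4, 0) = 0
  audit.gen = max2(4, 0) = 4
  omega.gen = sub(-4, 4) = -8
  fold.gen = min2(-8, 4) = -8
  export.gen = max2(0, -8) = 0
  sync.gen = max2(-8, 0) = 0

Propagation after the edit:
  build.gen: runs — deps.txt 4->7; result -7.
  delta.gen: runs — deps.txt 4->7; result 7.
  link.gen: runs — deps.txt 4->7; result 0 (same value as before).
  audit.gen: runs — delta.gen 4->7; result 7.
  omega.gen: runs — build.gen -4->-7; audit.gen 4->7; result -14.
  fold.gen: runs — omega.gen -8->-14; delta.gen 4->7; result -14.
  export.gen: runs — fold.gen -8->-14; result 0 (same value as before).
  sync.gen: runs — fold.gen -8->-14; result 0 (same value as before).

New value of sync.gen: 0.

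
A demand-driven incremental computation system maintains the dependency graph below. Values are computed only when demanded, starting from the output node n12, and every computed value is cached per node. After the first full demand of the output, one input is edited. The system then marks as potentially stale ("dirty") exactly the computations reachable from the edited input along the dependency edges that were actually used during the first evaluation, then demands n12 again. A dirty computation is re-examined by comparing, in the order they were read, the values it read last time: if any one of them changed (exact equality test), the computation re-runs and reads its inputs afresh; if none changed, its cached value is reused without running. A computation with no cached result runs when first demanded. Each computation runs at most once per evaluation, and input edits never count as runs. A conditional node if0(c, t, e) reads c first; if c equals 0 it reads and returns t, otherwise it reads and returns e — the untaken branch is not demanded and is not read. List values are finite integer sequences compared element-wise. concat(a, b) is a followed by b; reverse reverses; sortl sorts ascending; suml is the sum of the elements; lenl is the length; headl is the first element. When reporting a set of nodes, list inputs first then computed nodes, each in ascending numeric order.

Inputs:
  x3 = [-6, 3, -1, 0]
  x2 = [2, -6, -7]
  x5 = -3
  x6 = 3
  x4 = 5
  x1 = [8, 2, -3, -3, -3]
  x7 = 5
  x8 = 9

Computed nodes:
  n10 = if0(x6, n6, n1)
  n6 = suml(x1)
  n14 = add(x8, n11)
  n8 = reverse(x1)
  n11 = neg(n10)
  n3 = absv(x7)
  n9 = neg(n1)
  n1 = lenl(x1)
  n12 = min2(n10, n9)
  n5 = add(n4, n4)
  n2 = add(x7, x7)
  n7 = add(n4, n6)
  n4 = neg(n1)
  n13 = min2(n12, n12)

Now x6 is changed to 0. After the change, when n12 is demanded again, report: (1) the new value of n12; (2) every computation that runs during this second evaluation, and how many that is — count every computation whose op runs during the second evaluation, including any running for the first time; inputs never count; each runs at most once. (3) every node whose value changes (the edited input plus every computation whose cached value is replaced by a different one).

New value of n12: -5.
Computations that run: n6, n10, n12 — 3 in total.
Values that change: x6, n10.
Key observation: a condition flipped, so demand reaches new nodes — n6 runs for the first time.

First evaluation (everything demanded from the output):
  n1 = lenl([8, 2, -3, -3, -3]) = 5
  n9 = neg(5) = -5
  n10 = if0(x6=3 -> else branch n1) = 5
  n12 = min2(5, -5) = -5

Propagation after the edit:
  n6: demanded for the first time — runs, produces 1.
  n10: runs — x6 3->0; result 1.
  n12: runs — n10 5->1; result -5 (same value as before).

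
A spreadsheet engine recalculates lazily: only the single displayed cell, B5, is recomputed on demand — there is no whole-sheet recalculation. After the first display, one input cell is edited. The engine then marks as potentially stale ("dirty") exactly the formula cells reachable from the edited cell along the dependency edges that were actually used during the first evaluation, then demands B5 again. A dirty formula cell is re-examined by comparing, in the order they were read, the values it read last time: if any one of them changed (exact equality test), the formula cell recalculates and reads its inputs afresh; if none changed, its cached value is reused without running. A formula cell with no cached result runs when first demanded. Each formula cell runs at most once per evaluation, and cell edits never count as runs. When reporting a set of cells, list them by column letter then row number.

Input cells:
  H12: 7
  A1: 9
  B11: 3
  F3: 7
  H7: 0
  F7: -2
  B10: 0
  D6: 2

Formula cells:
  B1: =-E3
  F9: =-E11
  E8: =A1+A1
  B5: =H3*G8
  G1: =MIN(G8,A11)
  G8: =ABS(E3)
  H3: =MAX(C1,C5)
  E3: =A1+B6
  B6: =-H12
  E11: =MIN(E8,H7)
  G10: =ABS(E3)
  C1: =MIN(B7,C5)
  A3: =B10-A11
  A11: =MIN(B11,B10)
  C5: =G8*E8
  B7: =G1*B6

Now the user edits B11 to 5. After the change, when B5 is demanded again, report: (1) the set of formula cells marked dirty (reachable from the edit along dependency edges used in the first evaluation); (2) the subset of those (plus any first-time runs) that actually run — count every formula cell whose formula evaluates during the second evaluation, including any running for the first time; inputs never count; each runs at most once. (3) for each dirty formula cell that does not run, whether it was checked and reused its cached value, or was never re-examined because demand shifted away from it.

Marked dirty: A11, B5, B7, C1, G1, H3.
Formula cells that run: A11 — 1 in total.
Checked but reused from cache: B5, B7, C1, G1, H3.
Key observation: the change is absorbed at A11 — it re-runs but produces the same value, and the output's value is unchanged.

First evaluation (everything demanded from the output):
  A11 = MIN(3, 0) = 0
  B6 = -(7) = -7
  E3 = 9 + -7 = 2
  E8 = 9 + 9 = 18
  G8 = ABS(2) = 2
  C5 = 2 * 18 = 36
  G1 = MIN(2, 0) = 0
  B7 = 0 * -7 = 0
  C1 = MIN(0, 36) = 0
  H3 = MAX(0, 36) = 36
  B5 = 36 * 2 = 72

Propagation after the edit:
  A11: runs — B11 3->5; result 0 (same value as before).
  G1: checked — values it read are unchanged (G8 unchanged, A11 unchanged); reused cached 0 without running.
  B7: checked — values it read are unchanged (G1 unchanged, B6 unchanged); reused cached 0 without running.
  C1: checked — values it read are unchanged (B7 unchanged, C5 unchanged); reused cached 0 without running.
  H3: checked — values it read are unchanged (C1 unchanged, C5 unchanged); reused cached 36 without running.
  B5: checked — values it read are unchanged (H3 unchanged, G8 unchanged); reused cached 72 without running.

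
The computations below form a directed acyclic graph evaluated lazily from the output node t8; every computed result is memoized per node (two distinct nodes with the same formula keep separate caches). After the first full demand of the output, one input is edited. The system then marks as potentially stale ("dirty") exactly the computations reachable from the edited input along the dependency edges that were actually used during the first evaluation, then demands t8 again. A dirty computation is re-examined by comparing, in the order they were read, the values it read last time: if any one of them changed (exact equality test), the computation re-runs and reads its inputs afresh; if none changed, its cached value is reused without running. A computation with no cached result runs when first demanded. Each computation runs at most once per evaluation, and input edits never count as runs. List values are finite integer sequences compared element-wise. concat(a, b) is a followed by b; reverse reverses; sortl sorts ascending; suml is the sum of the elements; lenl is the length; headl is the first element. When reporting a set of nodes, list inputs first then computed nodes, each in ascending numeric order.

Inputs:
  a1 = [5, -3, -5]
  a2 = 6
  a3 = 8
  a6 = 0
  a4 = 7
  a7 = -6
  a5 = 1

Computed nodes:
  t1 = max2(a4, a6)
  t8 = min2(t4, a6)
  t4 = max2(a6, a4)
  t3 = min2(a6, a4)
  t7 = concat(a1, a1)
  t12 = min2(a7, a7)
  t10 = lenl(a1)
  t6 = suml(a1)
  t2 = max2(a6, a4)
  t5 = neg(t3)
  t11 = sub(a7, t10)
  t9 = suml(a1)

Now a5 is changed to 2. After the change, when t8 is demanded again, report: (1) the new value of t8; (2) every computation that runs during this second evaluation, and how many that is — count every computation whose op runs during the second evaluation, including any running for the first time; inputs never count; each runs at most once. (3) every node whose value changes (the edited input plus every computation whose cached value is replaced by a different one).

Demanding t8 again yields 0.
0 computations run: none.
The nodes whose values change: a5.
Note the shortcut — nothing in the graph depends on a5 at all, so no recomputation happens.

First demand of the output computes:
  t4 = max2(0, 7) = 7
  t8 = min2(7, 0) = 0

After the edit, cleaning proceeds:
  no node depends on a5 at all; the second demand re-runs nothing.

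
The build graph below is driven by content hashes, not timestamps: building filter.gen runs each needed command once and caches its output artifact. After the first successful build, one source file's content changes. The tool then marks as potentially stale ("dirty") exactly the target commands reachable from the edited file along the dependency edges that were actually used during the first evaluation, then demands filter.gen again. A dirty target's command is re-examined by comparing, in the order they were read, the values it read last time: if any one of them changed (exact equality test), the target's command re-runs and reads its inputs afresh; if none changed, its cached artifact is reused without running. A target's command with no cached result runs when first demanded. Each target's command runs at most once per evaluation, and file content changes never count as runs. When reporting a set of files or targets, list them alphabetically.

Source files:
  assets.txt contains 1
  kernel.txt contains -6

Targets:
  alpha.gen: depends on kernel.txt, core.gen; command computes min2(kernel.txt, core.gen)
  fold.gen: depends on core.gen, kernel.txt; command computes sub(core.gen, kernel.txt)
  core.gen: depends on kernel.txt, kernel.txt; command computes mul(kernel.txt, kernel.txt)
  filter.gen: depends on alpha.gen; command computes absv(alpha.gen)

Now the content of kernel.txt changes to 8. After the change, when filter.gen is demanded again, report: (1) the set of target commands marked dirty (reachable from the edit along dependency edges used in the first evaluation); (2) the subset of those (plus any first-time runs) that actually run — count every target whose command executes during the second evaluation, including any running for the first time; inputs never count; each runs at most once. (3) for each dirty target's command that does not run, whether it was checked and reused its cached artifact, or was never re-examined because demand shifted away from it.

Initial pass — values computed on the first demand:
  core.gen = mul(-6, -6) = 36
  alpha.gen = min2(-6, 36) = -6
  filter.gen = absv(-6) = 6

Second demand — change propagation:
  core.gen: re-runs because kernel.txt -6->8; kernel.txt -6->8; new result 64.
  alpha.gen: re-runs because kernel.txt -6->8; core.gen 36->64; new result 8.
  filter.gen: re-runs because alpha.gen -6->8; new result 8.

Dirty set: alpha.gen, core.gen, filter.gen.
Run set: alpha.gen, core.gen, filter.gen (3 run).
All dirty target commands ended up running.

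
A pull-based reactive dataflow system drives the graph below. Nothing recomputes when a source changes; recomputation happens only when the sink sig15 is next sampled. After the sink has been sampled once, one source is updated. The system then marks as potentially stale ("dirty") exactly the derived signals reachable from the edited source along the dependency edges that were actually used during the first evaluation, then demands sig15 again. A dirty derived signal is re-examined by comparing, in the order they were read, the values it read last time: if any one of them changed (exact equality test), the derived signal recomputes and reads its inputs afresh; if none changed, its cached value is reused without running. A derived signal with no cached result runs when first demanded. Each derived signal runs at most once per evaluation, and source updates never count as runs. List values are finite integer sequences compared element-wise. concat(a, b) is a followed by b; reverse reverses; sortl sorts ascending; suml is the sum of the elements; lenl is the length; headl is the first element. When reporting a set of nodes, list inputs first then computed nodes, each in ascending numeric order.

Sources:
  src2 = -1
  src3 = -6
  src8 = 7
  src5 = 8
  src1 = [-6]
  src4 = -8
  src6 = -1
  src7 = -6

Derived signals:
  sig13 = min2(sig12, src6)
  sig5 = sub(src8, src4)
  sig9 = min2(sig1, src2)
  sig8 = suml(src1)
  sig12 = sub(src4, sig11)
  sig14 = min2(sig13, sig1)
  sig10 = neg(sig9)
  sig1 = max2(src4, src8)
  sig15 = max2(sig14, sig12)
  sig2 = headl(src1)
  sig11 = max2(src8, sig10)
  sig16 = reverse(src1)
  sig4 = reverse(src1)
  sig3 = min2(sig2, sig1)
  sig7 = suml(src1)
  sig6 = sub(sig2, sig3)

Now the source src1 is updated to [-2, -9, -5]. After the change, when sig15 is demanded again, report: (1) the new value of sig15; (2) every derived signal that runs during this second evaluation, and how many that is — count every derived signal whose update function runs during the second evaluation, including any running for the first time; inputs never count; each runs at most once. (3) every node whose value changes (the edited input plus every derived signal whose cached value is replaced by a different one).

New value of sig15: -15.
Derived signals that run: none — 0 in total.
Values that change: src1.
Key observation: src1 is never demanded by the output, so the edit triggers no recomputation at all.

First evaluation (everything demanded from the output):
  sig1 = max2(-8, 7) = 7
  sig9 = min2(7, -1) = -1
  sig10 = neg(-1) = 1
  sig11 = max2(7, 1) = 7
  sig12 = sub(-8, 7) = -15
  sig13 = min2(-15, -1) = -15
  sig14 = min2(-15, 7) = -15
  sig15 = max2(-15, -15) = -15

Propagation after the edit:
  src1 feeds no computation that the output demands — nothing is marked dirty and nothing runs.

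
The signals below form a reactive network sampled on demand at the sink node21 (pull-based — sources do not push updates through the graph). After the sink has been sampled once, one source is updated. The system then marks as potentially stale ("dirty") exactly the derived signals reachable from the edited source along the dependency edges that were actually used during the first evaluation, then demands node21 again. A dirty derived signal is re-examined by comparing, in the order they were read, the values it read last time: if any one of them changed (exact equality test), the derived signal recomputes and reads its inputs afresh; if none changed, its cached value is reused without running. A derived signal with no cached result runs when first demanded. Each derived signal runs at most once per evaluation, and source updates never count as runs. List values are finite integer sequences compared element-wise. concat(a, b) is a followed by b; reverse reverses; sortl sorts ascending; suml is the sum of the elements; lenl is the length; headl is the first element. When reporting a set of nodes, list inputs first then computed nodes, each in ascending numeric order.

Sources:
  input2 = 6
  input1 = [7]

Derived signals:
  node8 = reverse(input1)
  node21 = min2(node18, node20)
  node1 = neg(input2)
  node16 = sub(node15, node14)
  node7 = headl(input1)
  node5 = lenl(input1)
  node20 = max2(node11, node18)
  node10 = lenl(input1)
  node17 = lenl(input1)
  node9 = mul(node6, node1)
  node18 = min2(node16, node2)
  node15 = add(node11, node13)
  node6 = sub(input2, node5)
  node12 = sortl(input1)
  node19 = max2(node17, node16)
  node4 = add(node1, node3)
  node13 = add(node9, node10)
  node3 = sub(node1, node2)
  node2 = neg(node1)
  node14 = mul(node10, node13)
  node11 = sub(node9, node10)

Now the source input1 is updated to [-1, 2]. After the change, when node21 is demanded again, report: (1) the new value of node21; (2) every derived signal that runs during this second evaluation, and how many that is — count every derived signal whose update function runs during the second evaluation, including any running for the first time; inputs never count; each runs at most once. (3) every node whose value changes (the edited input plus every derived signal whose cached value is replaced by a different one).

Initial pass — values computed on the first demand:
  node1 = neg(6) = -6
  node2 = neg(-6) = 6
  node5 = lenl([7]) = 1
  node6 = sub(6, 1) = 5
  node9 = mul(5, -6) = -30
  node10 = lenl([7]) = 1
  node11 = sub(-30, 1) = -31
  node13 = add(-30, 1) = -29
  node14 = mul(1, -29) = -29
  node15 = add(-31, -29) = -60
  node16 = sub(-60, -29) = -31
  node18 = min2(-31, 6) = -31
  node20 = max2(-31, -31) = -31
  node21 = min2(-31, -31) = -31

Second demand — change propagation:
  node5: re-runs because input1 [7]->[-1, 2]; new result 2.
  node6: re-runs because node5 1->2; new result 4.
  node9: re-runs because node6 5->4; new result -24.
  node10: re-runs because input1 [7]->[-1, 2]; new result 2.
  node11: re-runs because node9 -30->-24; node10 1->2; new result -26.
  node13: re-runs because node9 -30->-24; node10 1->2; new result -22.
  node14: re-runs because node10 1->2; node13 -29->-22; new result -44.
  node15: re-runs because node11 -31->-26; node13 -29->-22; new result -48.
  node16: re-runs because node15 -60->-48; node14 -29->-44; new result -4.
  node18: re-runs because node16 -31->-4; new result -4.
  node20: re-runs because node11 -31->-26; node18 -31->-4; new result -4.
  node21: re-runs because node18 -31->-4; node20 -31->-4; new result -4.

node21 now evaluates to -4.
Run set: node5, node6, node9, node10, node11, node13, node14, node15, node16, node18, node20, node21 (12 run).
Changed values: input1, node5, node6, node9, node10, node11, node13, node14, node15, node16, node18, node20, node21.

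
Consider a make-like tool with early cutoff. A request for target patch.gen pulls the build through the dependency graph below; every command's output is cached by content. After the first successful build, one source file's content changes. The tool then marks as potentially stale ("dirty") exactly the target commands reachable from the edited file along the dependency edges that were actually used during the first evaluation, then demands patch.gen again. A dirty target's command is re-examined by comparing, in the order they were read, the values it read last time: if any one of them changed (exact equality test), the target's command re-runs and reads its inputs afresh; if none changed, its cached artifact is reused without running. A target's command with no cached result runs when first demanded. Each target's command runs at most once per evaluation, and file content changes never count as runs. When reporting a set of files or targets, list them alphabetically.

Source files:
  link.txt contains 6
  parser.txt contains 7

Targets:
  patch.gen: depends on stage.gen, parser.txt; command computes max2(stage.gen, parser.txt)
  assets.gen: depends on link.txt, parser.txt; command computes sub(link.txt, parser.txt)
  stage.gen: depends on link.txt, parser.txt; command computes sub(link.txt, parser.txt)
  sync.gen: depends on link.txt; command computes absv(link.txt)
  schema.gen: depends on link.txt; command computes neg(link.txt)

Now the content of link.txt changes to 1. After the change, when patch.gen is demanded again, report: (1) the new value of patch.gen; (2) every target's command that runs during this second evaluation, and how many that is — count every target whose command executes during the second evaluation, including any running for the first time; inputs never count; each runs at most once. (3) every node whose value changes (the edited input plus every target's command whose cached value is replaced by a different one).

Demanding patch.gen again yields 7.
2 target commands run: patch.gen, stage.gen.
The nodes whose values change: link.txt, stage.gen.

First demand of the output computes:
  stage.gen = sub(6, 7) = -1
  patch.gen = max2(-1, 7) = 7

After the edit, cleaning proceeds:
  stage.gen: a read changed (link.txt 6->1) — executes, giving -6.
  patch.gen: a read changed (stage.gen -1->-6) — executes, giving 7 — identical to its old value.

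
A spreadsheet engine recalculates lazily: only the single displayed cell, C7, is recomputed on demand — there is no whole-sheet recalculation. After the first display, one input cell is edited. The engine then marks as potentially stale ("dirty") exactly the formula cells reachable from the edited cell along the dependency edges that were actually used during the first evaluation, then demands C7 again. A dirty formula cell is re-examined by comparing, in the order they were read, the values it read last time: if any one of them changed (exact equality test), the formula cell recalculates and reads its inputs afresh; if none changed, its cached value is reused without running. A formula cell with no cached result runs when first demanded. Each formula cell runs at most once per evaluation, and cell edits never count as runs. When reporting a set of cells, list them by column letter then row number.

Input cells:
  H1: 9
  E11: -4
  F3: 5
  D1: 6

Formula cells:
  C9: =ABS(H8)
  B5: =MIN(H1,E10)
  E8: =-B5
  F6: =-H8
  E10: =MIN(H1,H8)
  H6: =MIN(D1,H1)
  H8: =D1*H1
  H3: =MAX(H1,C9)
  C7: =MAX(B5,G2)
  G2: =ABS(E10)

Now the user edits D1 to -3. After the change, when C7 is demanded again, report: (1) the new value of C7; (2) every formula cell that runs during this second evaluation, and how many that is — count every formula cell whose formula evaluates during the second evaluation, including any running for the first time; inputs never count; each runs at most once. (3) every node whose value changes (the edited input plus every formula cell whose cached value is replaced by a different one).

First evaluation (everything demanded from the output):
  H8 = 6 * 9 = 54
  E10 = MIN(9, 54) = 9
  B5 = MIN(9, 9) = 9
  G2 = ABS(9) = 9
  C7 = MAX(9, 9) = 9

Propagation after the edit:
  H8: runs — D1 6->-3; result -27.
  E10: runs — H8 54->-27; result -27.
  B5: runs — E10 9->-27; result -27.
  G2: runs — E10 9->-27; result 27.
  C7: runs — B5 9->-27; G2 9->27; result 27.

New value of C7: 27.
Formula cells that run: B5, C7, E10, G2, H8 — 5 in total.
Values that change: B5, C7, D1, E10, G2, H8.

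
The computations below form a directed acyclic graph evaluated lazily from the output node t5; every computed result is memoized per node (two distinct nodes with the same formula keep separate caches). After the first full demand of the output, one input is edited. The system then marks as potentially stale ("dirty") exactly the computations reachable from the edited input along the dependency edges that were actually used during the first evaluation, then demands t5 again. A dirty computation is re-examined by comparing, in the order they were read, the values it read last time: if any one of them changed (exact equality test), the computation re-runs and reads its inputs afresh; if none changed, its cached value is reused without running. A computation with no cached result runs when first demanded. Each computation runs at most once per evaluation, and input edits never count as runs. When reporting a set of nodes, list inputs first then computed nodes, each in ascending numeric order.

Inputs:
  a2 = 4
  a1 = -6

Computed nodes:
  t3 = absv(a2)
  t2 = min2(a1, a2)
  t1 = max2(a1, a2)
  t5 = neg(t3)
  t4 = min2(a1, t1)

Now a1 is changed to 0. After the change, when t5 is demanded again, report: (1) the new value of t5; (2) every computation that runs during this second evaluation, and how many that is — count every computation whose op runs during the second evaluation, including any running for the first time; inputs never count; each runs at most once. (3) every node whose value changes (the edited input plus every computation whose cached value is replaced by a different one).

Demanding t5 again yields -4.
0 computations run: none.
The nodes whose values change: a1.
Note the shortcut — a1 feeds only undemanded nodes, so no recomputation happens.

First demand of the output computes:
  t3 = absv(4) = 4
  t5 = neg(4) = -4

After the edit, cleaning proceeds:
  a1 only reaches undemanded nodes; the second demand re-runs nothing.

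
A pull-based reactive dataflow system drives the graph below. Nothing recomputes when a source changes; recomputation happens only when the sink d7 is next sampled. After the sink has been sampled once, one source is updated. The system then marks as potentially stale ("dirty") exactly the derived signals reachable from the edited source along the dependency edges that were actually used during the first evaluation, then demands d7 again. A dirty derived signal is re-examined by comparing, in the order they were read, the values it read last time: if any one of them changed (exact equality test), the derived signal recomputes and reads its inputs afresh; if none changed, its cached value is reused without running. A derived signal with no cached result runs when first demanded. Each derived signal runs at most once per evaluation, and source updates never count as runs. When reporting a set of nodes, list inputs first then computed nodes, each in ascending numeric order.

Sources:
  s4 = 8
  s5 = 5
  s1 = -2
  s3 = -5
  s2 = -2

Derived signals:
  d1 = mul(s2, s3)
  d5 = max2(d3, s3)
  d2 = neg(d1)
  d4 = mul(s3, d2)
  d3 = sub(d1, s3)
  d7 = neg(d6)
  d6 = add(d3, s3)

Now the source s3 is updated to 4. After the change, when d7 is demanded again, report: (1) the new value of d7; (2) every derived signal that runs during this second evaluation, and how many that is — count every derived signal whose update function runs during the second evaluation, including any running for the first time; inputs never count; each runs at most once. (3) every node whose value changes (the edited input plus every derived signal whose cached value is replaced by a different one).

First evaluation (everything demanded from the output):
  d1 = mul(-2, -5) = 10
  d3 = sub(10, -5) = 15
  d6 = add(15, -5) = 10
  d7 = neg(10) = -10

Propagation after the edit:
  d1: runs — s3 -5->4; result -8.
  d3: runs — d1 10->-8; s3 -5->4; result -12.
  d6: runs — d3 15->-12; s3 -5->4; result -8.
  d7: runs — d6 10->-8; result 8.

New value of d7: 8.
Derived signals that run: d1, d3, d6, d7 — 4 in total.
Values that change: s3, d1, d3, d6, d7.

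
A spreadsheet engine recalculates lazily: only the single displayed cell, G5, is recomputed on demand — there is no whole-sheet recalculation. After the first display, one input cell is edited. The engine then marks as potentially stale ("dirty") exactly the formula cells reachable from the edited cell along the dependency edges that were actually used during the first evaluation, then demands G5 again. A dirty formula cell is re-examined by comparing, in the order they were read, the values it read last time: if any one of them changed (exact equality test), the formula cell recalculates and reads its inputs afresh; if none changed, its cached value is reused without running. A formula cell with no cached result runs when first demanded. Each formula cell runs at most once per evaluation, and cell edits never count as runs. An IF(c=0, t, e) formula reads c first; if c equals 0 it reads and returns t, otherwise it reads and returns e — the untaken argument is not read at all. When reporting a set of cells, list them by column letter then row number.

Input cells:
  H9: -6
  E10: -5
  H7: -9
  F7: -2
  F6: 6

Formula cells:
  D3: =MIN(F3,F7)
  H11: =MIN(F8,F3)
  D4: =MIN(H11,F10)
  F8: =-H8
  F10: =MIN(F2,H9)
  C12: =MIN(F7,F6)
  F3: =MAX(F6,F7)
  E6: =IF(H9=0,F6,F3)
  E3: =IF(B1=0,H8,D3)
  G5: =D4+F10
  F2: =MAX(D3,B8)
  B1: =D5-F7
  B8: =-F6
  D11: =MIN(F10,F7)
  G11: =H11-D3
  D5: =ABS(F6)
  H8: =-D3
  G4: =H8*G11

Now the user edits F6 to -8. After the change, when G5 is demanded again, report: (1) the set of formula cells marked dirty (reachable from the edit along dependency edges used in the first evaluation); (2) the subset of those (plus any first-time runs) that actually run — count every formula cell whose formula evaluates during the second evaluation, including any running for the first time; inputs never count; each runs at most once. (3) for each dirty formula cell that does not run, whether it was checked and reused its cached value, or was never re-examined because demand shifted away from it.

Marked dirty: B8, D3, D4, F2, F3, F8, F10, G5, H8, H11.
Formula cells that run: B8, D3, F2, F3, F10, H11 — 6 in total.
Checked but reused from cache: D4, F8, G5, H8.
Key observation: the cutoff stops propagation at H8 — its inputs' values are unchanged, so it reuses its cache.

First evaluation (everything demanded from the output):
  B8 = -(6) = -6
  F3 = MAX(6, -2) = 6
  D3 = MIN(6, -2) = -2
  F2 = MAX(-2, -6) = -2
  F10 = MIN(-2, -6) = -6
  H8 = -(-2) = 2
  F8 = -(2) = -2
  H11 = MIN(-2, 6) = -2
  D4 = MIN(-2, -6) = -6
  G5 = -6 + -6 = -12

Propagation after the edit:
  B8: runs — F6 6->-8; result 8.
  F3: runs — F6 6->-8; result -2.
  D3: runs — F3 6->-2; result -2 (same value as before).
  F2: runs — B8 -6->8; result 8.
  F10: runs — F2 -2->8; result -6 (same value as before).
  H8: checked — values it read are unchanged (D3 unchanged); reused cached 2 without running.
  F8: checked — values it read are unchanged (H8 unchanged); reused cached -2 without running.
  H11: runs — F3 6->-2; result -2 (same value as before).
  D4: checked — values it read are unchanged (H11 unchanged, F10 unchanged); reused cached -6 without running.
  G5: checked — values it read are unchanged (D4 unchanged, F10 unchanged); reused cached -12 without running.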